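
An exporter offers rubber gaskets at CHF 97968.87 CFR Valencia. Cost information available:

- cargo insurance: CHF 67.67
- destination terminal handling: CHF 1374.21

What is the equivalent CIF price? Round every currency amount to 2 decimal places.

CIF price: CHF 98036.54

Not relevant to the conversion: destination terminal — on the buyer under both terms; not part of either seller's price.
From CFR to CIF, the seller additionally bears: insurance.
CIF price = 97968.87 + 67.67 = 98036.54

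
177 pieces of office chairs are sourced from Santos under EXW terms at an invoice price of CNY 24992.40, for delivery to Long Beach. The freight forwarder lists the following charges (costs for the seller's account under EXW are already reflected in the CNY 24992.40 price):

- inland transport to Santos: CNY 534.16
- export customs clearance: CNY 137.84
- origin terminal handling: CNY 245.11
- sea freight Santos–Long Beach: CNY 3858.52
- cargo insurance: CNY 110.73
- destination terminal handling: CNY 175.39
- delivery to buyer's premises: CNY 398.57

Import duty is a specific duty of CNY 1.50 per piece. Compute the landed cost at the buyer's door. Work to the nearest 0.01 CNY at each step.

Total landed cost: CNY 30718.22

EXW: the seller makes goods available at their premises; the buyer bears all onward costs.
CIF value = EXW price + inland to port + export clearance + origin terminal + freight + insurance = 24992.40 + 534.16 + 137.84 + 245.11 + 3858.52 + 110.73 = 29878.76
Import duty = 177 × 1.50 = 265.50
Buyer bears: inland to port 534.16 + export clearance 137.84 + origin terminal 245.11 + freight 3858.52 + insurance 110.73 + destination terminal 175.39 + delivery 398.57 + duty 265.50 = 5725.82
Landed cost = invoice 24992.40 + 5725.82 = 30718.22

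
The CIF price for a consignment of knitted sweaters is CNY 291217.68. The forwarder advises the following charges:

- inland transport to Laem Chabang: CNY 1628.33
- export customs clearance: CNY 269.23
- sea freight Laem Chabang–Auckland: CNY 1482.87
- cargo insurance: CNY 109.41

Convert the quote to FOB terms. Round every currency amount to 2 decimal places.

FOB price: CNY 289625.40

Not relevant to the conversion: inland to port, export clearance — on the seller under both CIF and FOB; already in the CIF price and stays in the FOB price.
From CIF to FOB, the seller no longer bears: freight, insurance.
FOB price = 291217.68 − 1482.87 − 109.41 = 289625.40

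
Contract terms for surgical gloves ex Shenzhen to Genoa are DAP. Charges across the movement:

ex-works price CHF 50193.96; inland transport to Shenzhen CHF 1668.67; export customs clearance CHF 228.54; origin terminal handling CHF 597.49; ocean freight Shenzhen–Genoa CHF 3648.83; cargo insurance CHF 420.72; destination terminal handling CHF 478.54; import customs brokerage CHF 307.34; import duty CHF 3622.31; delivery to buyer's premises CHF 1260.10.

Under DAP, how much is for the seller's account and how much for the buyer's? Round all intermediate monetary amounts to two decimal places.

Seller: CHF 58496.85; buyer: CHF 3929.65

DAP: the seller bears all costs to the named destination except import duty and clearance.
Seller's account: goods 50193.96 + inland to port 1668.67 + export clearance 228.54 + origin terminal 597.49 + freight 3648.83 + insurance 420.72 + destination terminal 478.54 + delivery 1260.10 = 58496.85
Buyer's account: brokerage 307.34 + duty 3622.31 = 3929.65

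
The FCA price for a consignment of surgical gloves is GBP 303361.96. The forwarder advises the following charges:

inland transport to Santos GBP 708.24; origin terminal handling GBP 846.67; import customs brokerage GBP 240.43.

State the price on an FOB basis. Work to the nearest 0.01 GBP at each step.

Not relevant to the conversion: inland to port — on the seller under both FCA and FOB; already in the FCA price and stays in the FOB price. brokerage — on the buyer under both terms; not part of either seller's price.
From FCA to FOB, the seller additionally bears: origin terminal.
FOB price = 303361.96 + 846.67 = 304208.63

FOB price: GBP 304208.63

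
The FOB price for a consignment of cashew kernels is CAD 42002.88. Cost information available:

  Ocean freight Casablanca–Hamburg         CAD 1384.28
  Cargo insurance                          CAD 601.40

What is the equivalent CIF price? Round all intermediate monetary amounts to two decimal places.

From FOB to CIF, the seller additionally bears: freight, insurance.
CIF price = 42002.88 + 1384.28 + 601.40 = 43988.56

CIF price: CAD 43988.56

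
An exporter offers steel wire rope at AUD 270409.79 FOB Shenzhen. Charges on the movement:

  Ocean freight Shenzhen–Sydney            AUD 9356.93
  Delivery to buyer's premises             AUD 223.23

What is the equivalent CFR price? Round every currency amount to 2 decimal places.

CFR price: AUD 279766.72

Not relevant to the conversion: delivery — on the buyer under both terms; not part of either seller's price.
From FOB to CFR, the seller additionally bears: freight.
CFR price = 270409.79 + 9356.93 = 279766.72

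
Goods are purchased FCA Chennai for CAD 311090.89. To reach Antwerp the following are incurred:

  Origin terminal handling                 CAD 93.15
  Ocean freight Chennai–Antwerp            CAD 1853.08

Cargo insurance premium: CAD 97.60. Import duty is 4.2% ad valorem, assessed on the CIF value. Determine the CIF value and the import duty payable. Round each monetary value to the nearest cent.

CIF = FCA price + pre-shipment costs + freight + insurance
CIF = 311090.89 + 93.15 + 1853.08 + 97.60 = 313134.72
Import duty = 313134.72 × 4.2% = 13151.66

CIF value: CAD 313134.72; import duty: CAD 13151.66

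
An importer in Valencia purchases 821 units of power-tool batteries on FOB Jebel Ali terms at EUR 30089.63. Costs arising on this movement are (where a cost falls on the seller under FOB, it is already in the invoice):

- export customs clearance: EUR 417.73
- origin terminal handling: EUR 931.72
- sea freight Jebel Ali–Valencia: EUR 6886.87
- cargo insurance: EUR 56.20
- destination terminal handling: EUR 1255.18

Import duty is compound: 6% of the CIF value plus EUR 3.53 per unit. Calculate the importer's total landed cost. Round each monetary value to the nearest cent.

FOB: the seller bears costs until goods are on board at the origin port; the buyer bears freight, insurance and all costs thereafter.
Already in the invoice (seller's account under FOB): export clearance, origin terminal — exclude.
CIF value = FOB price + freight + insurance = 30089.63 + 6886.87 + 56.20 = 37032.70
Ad valorem component: 37032.70 × 6% = 2221.96
Specific component: 821 × 3.53 = 2898.13
Import duty = 2221.96 + 2898.13 = 5120.09
Buyer bears: freight 6886.87 + insurance 56.20 + destination terminal 1255.18 + duty 5120.09 = 13318.34
Landed cost = invoice 30089.63 + 13318.34 = 43407.97

Total landed cost: EUR 43407.97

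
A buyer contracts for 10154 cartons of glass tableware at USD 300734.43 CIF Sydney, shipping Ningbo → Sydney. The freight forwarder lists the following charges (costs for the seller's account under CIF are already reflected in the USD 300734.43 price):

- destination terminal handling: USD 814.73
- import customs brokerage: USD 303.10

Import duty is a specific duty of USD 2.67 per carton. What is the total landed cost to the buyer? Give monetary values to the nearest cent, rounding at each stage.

CIF: the seller pays costs through ocean freight and marine insurance to the destination port.
The CIF price already equals the CIF value: 300734.43
Import duty = 10154 × 2.67 = 27111.18
Buyer bears: destination terminal 814.73 + brokerage 303.10 + duty 27111.18 = 28229.01
Landed cost = invoice 300734.43 + 28229.01 = 328963.44

Total landed cost: USD 328963.44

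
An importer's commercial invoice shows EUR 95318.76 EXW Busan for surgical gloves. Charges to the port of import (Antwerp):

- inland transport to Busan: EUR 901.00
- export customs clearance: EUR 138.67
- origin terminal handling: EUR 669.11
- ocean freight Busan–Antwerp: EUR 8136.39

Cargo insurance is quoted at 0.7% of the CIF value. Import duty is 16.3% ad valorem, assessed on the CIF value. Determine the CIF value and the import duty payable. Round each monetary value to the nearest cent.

Let C be the CIF value. C = EXW price + pre-shipment costs + freight + 0.7% × C
C − 0.7% × C = 95318.76 + 901.00 + 138.67 + 669.11 + 8136.39
0.993 × C = 105163.93
C = 105163.93 / 0.993 = 105905.27
Insurance premium = 0.7% × 105905.27 = 741.34
Import duty = 105905.27 × 16.3% = 17262.56

CIF value: EUR 105905.27; import duty: EUR 17262.56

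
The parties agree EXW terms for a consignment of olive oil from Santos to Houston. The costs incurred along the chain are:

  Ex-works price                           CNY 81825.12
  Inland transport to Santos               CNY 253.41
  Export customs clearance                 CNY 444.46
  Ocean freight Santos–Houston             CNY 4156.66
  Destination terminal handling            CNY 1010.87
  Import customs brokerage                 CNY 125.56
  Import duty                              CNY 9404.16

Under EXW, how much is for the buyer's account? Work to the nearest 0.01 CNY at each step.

EXW: the seller makes goods available at their premises; the buyer bears all onward costs.
Seller's account: goods 81825.12 = 81825.12
Buyer's account: inland to port 253.41 + export clearance 444.46 + freight 4156.66 + destination terminal 1010.87 + brokerage 125.56 + duty 9404.16 = 15395.12

Buyer's account: CNY 15395.12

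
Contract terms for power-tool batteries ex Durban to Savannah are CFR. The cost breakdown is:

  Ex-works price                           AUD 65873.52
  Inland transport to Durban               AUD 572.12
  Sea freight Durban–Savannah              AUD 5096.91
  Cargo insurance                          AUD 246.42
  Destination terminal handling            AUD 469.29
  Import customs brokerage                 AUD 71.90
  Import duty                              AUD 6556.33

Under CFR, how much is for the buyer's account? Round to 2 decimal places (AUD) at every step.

CFR: the seller pays costs through ocean freight to the destination port, but not insurance.
Seller's account: goods 65873.52 + inland to port 572.12 + freight 5096.91 = 71542.55
Buyer's account: insurance 246.42 + destination terminal 469.29 + brokerage 71.90 + duty 6556.33 = 7343.94

Buyer's account: AUD 7343.94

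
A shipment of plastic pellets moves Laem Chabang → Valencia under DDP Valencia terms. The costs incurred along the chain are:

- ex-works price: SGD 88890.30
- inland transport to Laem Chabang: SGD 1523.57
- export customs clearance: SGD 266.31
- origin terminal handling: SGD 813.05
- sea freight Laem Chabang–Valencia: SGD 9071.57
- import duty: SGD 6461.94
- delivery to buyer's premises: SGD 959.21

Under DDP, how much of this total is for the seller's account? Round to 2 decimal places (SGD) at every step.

Seller's account: SGD 107985.95

DDP: the seller bears all costs including import duty.
Seller's account: goods 88890.30 + inland to port 1523.57 + export clearance 266.31 + origin terminal 813.05 + freight 9071.57 + duty 6461.94 + delivery 959.21 = 107985.95
Buyer's account: 0.00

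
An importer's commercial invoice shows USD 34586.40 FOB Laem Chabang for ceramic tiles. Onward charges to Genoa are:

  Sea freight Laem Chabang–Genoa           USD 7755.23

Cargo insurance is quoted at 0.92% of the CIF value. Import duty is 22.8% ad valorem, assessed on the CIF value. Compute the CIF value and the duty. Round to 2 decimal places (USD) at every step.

CIF value: USD 42734.79; import duty: USD 9743.53

Let C be the CIF value. C = FOB price + freight + 0.92% × C
C − 0.92% × C = 34586.40 + 7755.23
0.9908 × C = 42341.63
C = 42341.63 / 0.9908 = 42734.79
Insurance premium = 0.92% × 42734.79 = 393.16
Import duty = 42734.79 × 22.8% = 9743.53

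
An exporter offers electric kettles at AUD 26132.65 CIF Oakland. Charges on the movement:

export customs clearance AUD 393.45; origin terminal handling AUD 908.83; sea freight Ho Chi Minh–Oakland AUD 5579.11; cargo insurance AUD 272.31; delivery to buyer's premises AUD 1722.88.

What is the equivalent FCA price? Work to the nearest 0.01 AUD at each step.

Not relevant to the conversion: export clearance — on the seller under both CIF and FCA; already in the CIF price and stays in the FCA price. delivery — on the buyer under both terms; not part of either seller's price.
From CIF to FCA, the seller no longer bears: origin terminal, freight, insurance.
FCA price = 26132.65 − 908.83 − 5579.11 − 272.31 = 19372.40

FCA price: AUD 19372.40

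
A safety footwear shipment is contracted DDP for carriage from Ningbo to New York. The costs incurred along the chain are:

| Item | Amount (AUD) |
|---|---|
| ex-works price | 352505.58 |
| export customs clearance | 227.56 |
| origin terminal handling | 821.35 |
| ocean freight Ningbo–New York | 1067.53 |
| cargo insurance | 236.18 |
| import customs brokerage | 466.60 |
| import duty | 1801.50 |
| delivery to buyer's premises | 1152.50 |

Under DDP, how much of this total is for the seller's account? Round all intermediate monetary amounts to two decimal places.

DDP: the seller bears all costs including import duty.
Seller's account: goods 352505.58 + export clearance 227.56 + origin terminal 821.35 + freight 1067.53 + insurance 236.18 + brokerage 466.60 + duty 1801.50 + delivery 1152.50 = 358278.80
Buyer's account: 0.00

Seller's account: AUD 358278.80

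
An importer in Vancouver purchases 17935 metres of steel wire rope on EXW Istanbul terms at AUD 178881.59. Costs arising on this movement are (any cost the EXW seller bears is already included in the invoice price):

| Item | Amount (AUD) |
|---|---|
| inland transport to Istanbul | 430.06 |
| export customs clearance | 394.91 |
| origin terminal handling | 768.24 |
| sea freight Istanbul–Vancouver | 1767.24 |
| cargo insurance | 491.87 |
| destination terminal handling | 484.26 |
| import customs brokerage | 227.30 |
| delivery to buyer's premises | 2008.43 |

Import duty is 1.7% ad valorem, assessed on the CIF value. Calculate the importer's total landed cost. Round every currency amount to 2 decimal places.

EXW: the seller makes goods available at their premises; the buyer bears all onward costs.
CIF value = EXW price + inland to port + export clearance + origin terminal + freight + insurance = 178881.59 + 430.06 + 394.91 + 768.24 + 1767.24 + 491.87 = 182733.91
Import duty = 182733.91 × 1.7% = 3106.48
Buyer bears: inland to port 430.06 + export clearance 394.91 + origin terminal 768.24 + freight 1767.24 + insurance 491.87 + destination terminal 484.26 + brokerage 227.30 + delivery 2008.43 + duty 3106.48 = 9678.79
Landed cost = invoice 178881.59 + 9678.79 = 188560.38

Total landed cost: AUD 188560.38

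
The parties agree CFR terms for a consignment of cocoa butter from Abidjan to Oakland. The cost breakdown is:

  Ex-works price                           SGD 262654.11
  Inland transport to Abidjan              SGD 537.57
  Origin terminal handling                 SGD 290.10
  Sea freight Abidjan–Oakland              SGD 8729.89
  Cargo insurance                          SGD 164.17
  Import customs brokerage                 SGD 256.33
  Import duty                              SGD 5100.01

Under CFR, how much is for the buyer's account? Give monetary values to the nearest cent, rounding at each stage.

CFR: the seller pays costs through ocean freight to the destination port, but not insurance.
Seller's account: goods 262654.11 + inland to port 537.57 + origin terminal 290.10 + freight 8729.89 = 272211.67
Buyer's account: insurance 164.17 + brokerage 256.33 + duty 5100.01 = 5520.51

Buyer's account: SGD 5520.51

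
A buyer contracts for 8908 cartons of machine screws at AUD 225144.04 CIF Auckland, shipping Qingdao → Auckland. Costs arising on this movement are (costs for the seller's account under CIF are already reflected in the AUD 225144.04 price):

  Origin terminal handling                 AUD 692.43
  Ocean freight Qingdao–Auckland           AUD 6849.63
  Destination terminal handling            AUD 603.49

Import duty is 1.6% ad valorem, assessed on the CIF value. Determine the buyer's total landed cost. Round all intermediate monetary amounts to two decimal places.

Total landed cost: AUD 229349.83

CIF: the seller pays costs through ocean freight and marine insurance to the destination port.
Already in the invoice (seller's account under CIF): origin terminal, freight — exclude.
The CIF price already equals the CIF value: 225144.04
Import duty = 225144.04 × 1.6% = 3602.30
Buyer bears: destination terminal 603.49 + duty 3602.30 = 4205.79
Landed cost = invoice 225144.04 + 4205.79 = 229349.83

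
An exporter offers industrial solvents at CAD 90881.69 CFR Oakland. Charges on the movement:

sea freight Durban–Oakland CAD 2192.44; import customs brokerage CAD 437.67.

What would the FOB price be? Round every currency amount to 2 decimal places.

FOB price: CAD 88689.25

Not relevant to the conversion: brokerage — on the buyer under both terms; not part of either seller's price.
From CFR to FOB, the seller no longer bears: freight.
FOB price = 90881.69 − 2192.44 = 88689.25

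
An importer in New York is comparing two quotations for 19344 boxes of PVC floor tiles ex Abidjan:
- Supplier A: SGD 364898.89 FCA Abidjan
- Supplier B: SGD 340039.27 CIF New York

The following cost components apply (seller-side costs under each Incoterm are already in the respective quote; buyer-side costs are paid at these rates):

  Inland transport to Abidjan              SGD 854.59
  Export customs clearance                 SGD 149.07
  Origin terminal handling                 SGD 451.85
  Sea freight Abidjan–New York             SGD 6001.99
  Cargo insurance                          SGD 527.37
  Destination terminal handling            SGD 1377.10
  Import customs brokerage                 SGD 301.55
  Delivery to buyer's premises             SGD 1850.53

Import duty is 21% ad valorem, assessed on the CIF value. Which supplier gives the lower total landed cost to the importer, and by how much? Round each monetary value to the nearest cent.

Supplier B is cheaper by SGD 38527.40

Supplier A (FCA):
CIF value = FCA price + origin terminal + freight + insurance = 364898.89 + 451.85 + 6001.99 + 527.37 = 371880.10
Import duty = 371880.10 × 21% = 78094.82
Buyer bears (A): 451.85 + 6001.99 + 527.37 + 1377.10 + 301.55 + 1850.53 = 10510.39
Landed cost (A) = invoice 364898.89 + 10510.39 + duty 78094.82 = 453504.10
Supplier B (CIF):
The CIF price already equals the CIF value: 340039.27
Import duty = 340039.27 × 21% = 71408.25
Buyer bears (B): 1377.10 + 301.55 + 1850.53 = 3529.18
Landed cost (B) = invoice 340039.27 + 3529.18 + duty 71408.25 = 414976.70
Difference = |453504.10 − 414976.70| = 38527.40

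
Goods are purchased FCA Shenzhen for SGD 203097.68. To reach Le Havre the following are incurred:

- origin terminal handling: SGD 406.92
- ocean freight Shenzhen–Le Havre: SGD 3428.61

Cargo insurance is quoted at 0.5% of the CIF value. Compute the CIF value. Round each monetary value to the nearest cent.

CIF value: SGD 207973.08

Let C be the CIF value. C = FCA price + pre-shipment costs + freight + 0.5% × C
C − 0.5% × C = 203097.68 + 406.92 + 3428.61
0.995 × C = 206933.21
C = 206933.21 / 0.995 = 207973.08
Insurance premium = 0.5% × 207973.08 = 1039.87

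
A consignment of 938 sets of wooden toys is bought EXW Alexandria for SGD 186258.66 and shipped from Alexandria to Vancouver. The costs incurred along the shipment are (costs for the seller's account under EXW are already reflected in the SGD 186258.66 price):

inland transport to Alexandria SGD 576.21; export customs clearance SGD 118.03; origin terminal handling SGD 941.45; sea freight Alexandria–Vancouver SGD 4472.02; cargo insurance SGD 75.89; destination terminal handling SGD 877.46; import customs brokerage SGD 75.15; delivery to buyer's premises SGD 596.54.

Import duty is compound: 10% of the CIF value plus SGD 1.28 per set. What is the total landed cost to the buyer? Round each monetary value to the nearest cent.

Total landed cost: SGD 214436.28

EXW: the seller makes goods available at their premises; the buyer bears all onward costs.
CIF value = EXW price + inland to port + export clearance + origin terminal + freight + insurance = 186258.66 + 576.21 + 118.03 + 941.45 + 4472.02 + 75.89 = 192442.26
Ad valorem component: 192442.26 × 10% = 19244.23
Specific component: 938 × 1.28 = 1200.64
Import duty = 19244.23 + 1200.64 = 20444.87
Buyer bears: inland to port 576.21 + export clearance 118.03 + origin terminal 941.45 + freight 4472.02 + insurance 75.89 + destination terminal 877.46 + brokerage 75.15 + delivery 596.54 + duty 20444.87 = 28177.62
Landed cost = invoice 186258.66 + 28177.62 = 214436.28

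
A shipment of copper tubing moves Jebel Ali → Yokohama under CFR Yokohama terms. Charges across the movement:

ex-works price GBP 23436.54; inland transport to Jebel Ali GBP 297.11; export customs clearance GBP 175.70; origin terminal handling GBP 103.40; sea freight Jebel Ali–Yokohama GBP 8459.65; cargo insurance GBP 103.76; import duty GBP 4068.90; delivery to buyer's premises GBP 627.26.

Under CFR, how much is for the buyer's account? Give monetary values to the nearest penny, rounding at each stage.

CFR: the seller pays costs through ocean freight to the destination port, but not insurance.
Seller's account: goods 23436.54 + inland to port 297.11 + export clearance 175.70 + origin terminal 103.40 + freight 8459.65 = 32472.40
Buyer's account: insurance 103.76 + duty 4068.90 + delivery 627.26 = 4799.92

Buyer's account: GBP 4799.92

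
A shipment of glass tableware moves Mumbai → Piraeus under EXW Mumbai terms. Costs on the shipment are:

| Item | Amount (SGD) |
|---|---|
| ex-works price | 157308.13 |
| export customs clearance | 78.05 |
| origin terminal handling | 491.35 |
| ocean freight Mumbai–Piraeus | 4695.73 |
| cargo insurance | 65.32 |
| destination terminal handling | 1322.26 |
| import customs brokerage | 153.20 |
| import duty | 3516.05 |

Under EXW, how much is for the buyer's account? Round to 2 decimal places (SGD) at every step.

EXW: the seller makes goods available at their premises; the buyer bears all onward costs.
Seller's account: goods 157308.13 = 157308.13
Buyer's account: export clearance 78.05 + origin terminal 491.35 + freight 4695.73 + insurance 65.32 + destination terminal 1322.26 + brokerage 153.20 + duty 3516.05 = 10321.96

Buyer's account: SGD 10321.96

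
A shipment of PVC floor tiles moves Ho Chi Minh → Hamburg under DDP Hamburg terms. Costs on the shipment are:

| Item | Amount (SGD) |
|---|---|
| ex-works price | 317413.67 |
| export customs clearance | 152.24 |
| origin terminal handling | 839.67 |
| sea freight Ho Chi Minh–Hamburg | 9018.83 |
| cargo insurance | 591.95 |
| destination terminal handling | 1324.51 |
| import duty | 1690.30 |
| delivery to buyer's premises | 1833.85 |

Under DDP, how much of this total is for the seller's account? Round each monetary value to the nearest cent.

Seller's account: SGD 332865.02

DDP: the seller bears all costs including import duty.
Seller's account: goods 317413.67 + export clearance 152.24 + origin terminal 839.67 + freight 9018.83 + insurance 591.95 + destination terminal 1324.51 + duty 1690.30 + delivery 1833.85 = 332865.02
Buyer's account: 0.00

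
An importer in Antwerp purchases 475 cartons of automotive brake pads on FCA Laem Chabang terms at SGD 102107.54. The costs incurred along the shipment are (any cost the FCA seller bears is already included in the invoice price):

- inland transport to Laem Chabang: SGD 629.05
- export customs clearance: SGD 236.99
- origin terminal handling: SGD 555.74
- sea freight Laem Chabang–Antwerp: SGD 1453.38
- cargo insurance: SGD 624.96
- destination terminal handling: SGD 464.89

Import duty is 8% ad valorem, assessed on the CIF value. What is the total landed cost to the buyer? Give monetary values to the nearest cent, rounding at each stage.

Total landed cost: SGD 113585.84

FCA: the seller delivers export-cleared goods to the carrier; the buyer bears costs from that point.
Already in the invoice (seller's account under FCA): inland to port, export clearance — exclude.
CIF value = FCA price + origin terminal + freight + insurance = 102107.54 + 555.74 + 1453.38 + 624.96 = 104741.62
Import duty = 104741.62 × 8% = 8379.33
Buyer bears: origin terminal 555.74 + freight 1453.38 + insurance 624.96 + destination terminal 464.89 + duty 8379.33 = 11478.30
Landed cost = invoice 102107.54 + 11478.30 = 113585.84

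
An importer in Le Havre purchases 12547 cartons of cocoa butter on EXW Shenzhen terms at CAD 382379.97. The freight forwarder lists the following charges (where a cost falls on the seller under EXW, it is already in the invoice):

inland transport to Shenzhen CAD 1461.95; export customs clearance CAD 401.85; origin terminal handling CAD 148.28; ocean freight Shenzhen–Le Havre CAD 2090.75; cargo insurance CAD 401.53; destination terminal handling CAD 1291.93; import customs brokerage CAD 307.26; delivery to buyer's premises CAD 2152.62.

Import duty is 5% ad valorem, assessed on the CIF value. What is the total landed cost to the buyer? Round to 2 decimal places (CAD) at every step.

Total landed cost: CAD 409980.36

EXW: the seller makes goods available at their premises; the buyer bears all onward costs.
CIF value = EXW price + inland to port + export clearance + origin terminal + freight + insurance = 382379.97 + 1461.95 + 401.85 + 148.28 + 2090.75 + 401.53 = 386884.33
Import duty = 386884.33 × 5% = 19344.22
Buyer bears: inland to port 1461.95 + export clearance 401.85 + origin terminal 148.28 + freight 2090.75 + insurance 401.53 + destination terminal 1291.93 + brokerage 307.26 + delivery 2152.62 + duty 19344.22 = 27600.39
Landed cost = invoice 382379.97 + 27600.39 = 409980.36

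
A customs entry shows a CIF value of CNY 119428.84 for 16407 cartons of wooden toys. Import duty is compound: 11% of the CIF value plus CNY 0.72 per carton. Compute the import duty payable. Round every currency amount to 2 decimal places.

Import duty: CNY 24950.21

Ad valorem component: 119428.84 × 11% = 13137.17
Specific component: 16407 × 0.72 = 11813.04
Import duty = 13137.17 + 11813.04 = 24950.21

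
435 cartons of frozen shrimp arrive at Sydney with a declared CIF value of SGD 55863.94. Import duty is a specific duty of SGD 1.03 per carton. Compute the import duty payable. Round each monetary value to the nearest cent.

Import duty = 435 × 1.03 = 448.05

Import duty: SGD 448.05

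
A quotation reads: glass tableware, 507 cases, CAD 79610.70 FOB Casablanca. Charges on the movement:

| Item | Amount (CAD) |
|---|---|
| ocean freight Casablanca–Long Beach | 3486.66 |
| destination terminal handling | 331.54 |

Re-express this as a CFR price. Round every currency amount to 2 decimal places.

CFR price: CAD 83097.36

Not relevant to the conversion: destination terminal — on the buyer under both terms; not part of either seller's price.
From FOB to CFR, the seller additionally bears: freight.
CFR price = 79610.70 + 3486.66 = 83097.36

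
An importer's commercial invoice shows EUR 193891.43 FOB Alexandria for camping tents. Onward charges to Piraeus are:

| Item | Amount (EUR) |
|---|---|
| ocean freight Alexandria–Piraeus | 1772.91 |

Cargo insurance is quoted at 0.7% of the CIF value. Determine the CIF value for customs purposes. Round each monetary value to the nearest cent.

Let C be the CIF value. C = FOB price + freight + 0.7% × C
C − 0.7% × C = 193891.43 + 1772.91
0.993 × C = 195664.34
C = 195664.34 / 0.993 = 197043.65
Insurance premium = 0.7% × 197043.65 = 1379.31

CIF value: EUR 197043.65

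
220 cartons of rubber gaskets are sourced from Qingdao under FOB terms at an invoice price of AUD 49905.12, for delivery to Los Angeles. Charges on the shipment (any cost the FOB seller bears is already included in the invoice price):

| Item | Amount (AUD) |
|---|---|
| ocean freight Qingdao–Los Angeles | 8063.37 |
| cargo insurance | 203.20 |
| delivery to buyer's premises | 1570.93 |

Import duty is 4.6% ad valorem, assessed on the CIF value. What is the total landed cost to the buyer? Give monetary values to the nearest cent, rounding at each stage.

FOB: the seller bears costs until goods are on board at the origin port; the buyer bears freight, insurance and all costs thereafter.
CIF value = FOB price + freight + insurance = 49905.12 + 8063.37 + 203.20 = 58171.69
Import duty = 58171.69 × 4.6% = 2675.90
Buyer bears: freight 8063.37 + insurance 203.20 + delivery 1570.93 + duty 2675.90 = 12513.40
Landed cost = invoice 49905.12 + 12513.40 = 62418.52

Total landed cost: AUD 62418.52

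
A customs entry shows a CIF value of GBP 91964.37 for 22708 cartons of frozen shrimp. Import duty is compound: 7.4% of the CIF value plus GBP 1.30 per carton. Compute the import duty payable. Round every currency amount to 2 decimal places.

Ad valorem component: 91964.37 × 7.4% = 6805.36
Specific component: 22708 × 1.30 = 29520.40
Import duty = 6805.36 + 29520.40 = 36325.76

Import duty: GBP 36325.76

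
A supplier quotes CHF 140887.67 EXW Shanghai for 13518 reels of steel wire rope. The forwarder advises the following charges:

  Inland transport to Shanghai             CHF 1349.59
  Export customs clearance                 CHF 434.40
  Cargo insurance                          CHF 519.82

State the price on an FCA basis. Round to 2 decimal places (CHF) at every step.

Not relevant to the conversion: insurance — on the buyer under both terms; not part of either seller's price.
From EXW to FCA, the seller additionally bears: inland to port, export clearance.
FCA price = 140887.67 + 1349.59 + 434.40 = 142671.66

FCA price: CHF 142671.66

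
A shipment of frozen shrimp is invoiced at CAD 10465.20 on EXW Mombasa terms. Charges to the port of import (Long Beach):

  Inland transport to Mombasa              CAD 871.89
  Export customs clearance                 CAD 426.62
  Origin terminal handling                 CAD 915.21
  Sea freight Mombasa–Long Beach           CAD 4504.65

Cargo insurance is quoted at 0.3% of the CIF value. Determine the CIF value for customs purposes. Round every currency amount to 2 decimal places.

Let C be the CIF value. C = EXW price + pre-shipment costs + freight + 0.3% × C
C − 0.3% × C = 10465.20 + 871.89 + 426.62 + 915.21 + 4504.65
0.997 × C = 17183.57
C = 17183.57 / 0.997 = 17235.28
Insurance premium = 0.3% × 17235.28 = 51.71

CIF value: CAD 17235.28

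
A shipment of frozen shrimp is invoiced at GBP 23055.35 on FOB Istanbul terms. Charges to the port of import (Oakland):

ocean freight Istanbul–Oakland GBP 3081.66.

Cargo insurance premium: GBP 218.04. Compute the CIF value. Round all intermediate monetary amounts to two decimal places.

CIF = FOB price + freight + insurance
CIF = 23055.35 + 3081.66 + 218.04 = 26355.05

CIF value: GBP 26355.05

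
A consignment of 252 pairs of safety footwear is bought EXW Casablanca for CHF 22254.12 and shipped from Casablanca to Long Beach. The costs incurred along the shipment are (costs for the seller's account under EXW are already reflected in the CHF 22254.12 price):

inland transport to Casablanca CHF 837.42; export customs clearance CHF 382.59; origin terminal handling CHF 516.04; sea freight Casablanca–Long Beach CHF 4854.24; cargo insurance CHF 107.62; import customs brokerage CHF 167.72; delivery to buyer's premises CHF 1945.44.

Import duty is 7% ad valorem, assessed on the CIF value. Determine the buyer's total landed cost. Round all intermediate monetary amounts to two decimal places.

Total landed cost: CHF 33091.83

EXW: the seller makes goods available at their premises; the buyer bears all onward costs.
CIF value = EXW price + inland to port + export clearance + origin terminal + freight + insurance = 22254.12 + 837.42 + 382.59 + 516.04 + 4854.24 + 107.62 = 28952.03
Import duty = 28952.03 × 7% = 2026.64
Buyer bears: inland to port 837.42 + export clearance 382.59 + origin terminal 516.04 + freight 4854.24 + insurance 107.62 + brokerage 167.72 + delivery 1945.44 + duty 2026.64 = 10837.71
Landed cost = invoice 22254.12 + 10837.71 = 33091.83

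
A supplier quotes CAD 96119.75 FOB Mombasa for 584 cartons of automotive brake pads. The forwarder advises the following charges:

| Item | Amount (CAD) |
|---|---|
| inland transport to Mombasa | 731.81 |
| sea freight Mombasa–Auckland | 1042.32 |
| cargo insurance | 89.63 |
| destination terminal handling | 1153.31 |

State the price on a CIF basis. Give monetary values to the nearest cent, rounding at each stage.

CIF price: CAD 97251.70

Not relevant to the conversion: inland to port — on the seller under both FOB and CIF; already in the FOB price and stays in the CIF price. destination terminal — on the buyer under both terms; not part of either seller's price.
From FOB to CIF, the seller additionally bears: freight, insurance.
CIF price = 96119.75 + 1042.32 + 89.63 = 97251.70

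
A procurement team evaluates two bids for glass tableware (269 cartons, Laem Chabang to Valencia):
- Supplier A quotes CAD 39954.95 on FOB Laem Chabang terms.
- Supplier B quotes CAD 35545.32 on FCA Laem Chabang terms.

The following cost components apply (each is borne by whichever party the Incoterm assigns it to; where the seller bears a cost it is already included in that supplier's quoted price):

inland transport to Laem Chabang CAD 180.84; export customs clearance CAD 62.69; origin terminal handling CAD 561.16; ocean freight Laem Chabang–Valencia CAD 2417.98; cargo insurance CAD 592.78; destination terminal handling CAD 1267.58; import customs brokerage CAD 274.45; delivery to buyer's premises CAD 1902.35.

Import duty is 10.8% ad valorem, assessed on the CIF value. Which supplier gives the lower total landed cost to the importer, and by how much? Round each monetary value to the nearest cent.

Supplier B is cheaper by CAD 4264.11

Supplier A (FOB):
CIF value = FOB price + freight + insurance = 39954.95 + 2417.98 + 592.78 = 42965.71
Import duty = 42965.71 × 10.8% = 4640.30
Buyer bears (A): 2417.98 + 592.78 + 1267.58 + 274.45 + 1902.35 = 6455.14
Landed cost (A) = invoice 39954.95 + 6455.14 + duty 4640.30 = 51050.39
Supplier B (FCA):
CIF value = FCA price + origin terminal + freight + insurance = 35545.32 + 561.16 + 2417.98 + 592.78 = 39117.24
Import duty = 39117.24 × 10.8% = 4224.66
Buyer bears (B): 561.16 + 2417.98 + 592.78 + 1267.58 + 274.45 + 1902.35 = 7016.30
Landed cost (B) = invoice 35545.32 + 7016.30 + duty 4224.66 = 46786.28
Difference = |51050.39 − 46786.28| = 4264.11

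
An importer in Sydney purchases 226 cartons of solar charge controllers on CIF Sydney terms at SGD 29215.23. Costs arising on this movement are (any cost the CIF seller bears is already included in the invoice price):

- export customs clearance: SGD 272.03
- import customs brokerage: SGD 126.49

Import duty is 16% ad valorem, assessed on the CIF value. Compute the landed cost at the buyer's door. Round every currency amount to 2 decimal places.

Total landed cost: SGD 34016.16

CIF: the seller pays costs through ocean freight and marine insurance to the destination port.
Already in the invoice (seller's account under CIF): export clearance — exclude.
The CIF price already equals the CIF value: 29215.23
Import duty = 29215.23 × 16% = 4674.44
Buyer bears: brokerage 126.49 + duty 4674.44 = 4800.93
Landed cost = invoice 29215.23 + 4800.93 = 34016.16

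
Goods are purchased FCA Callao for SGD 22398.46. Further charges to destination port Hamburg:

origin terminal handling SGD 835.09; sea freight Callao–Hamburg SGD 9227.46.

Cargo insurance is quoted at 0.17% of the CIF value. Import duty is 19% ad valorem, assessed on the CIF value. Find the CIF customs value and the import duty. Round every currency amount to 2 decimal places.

Let C be the CIF value. C = FCA price + pre-shipment costs + freight + 0.17% × C
C − 0.17% × C = 22398.46 + 835.09 + 9227.46
0.9983 × C = 32461.01
C = 32461.01 / 0.9983 = 32516.29
Insurance premium = 0.17% × 32516.29 = 55.28
Import duty = 32516.29 × 19% = 6178.10

CIF value: SGD 32516.29; import duty: SGD 6178.10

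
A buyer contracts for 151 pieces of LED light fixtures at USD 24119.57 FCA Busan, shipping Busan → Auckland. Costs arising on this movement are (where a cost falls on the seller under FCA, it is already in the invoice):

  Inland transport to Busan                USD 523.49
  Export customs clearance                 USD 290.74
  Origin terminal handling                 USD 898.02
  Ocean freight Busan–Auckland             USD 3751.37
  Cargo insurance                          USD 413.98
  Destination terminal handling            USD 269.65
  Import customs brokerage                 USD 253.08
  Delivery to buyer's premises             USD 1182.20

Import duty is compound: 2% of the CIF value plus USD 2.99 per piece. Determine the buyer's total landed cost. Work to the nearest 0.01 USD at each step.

FCA: the seller delivers export-cleared goods to the carrier; the buyer bears costs from that point.
Already in the invoice (seller's account under FCA): inland to port, export clearance — exclude.
CIF value = FCA price + origin terminal + freight + insurance = 24119.57 + 898.02 + 3751.37 + 413.98 = 29182.94
Ad valorem component: 29182.94 × 2% = 583.66
Specific component: 151 × 2.99 = 451.49
Import duty = 583.66 + 451.49 = 1035.15
Buyer bears: origin terminal 898.02 + freight 3751.37 + insurance 413.98 + destination terminal 269.65 + brokerage 253.08 + delivery 1182.20 + duty 1035.15 = 7803.45
Landed cost = invoice 24119.57 + 7803.45 = 31923.02

Total landed cost: USD 31923.02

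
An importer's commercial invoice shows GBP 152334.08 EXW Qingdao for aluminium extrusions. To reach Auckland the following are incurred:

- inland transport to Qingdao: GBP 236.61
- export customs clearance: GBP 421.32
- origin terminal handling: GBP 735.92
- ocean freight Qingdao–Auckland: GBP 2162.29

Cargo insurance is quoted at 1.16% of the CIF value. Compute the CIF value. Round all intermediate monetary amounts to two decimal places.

CIF value: GBP 157719.77

Let C be the CIF value. C = EXW price + pre-shipment costs + freight + 1.16% × C
C − 1.16% × C = 152334.08 + 236.61 + 421.32 + 735.92 + 2162.29
0.9884 × C = 155890.22
C = 155890.22 / 0.9884 = 157719.77
Insurance premium = 1.16% × 157719.77 = 1829.55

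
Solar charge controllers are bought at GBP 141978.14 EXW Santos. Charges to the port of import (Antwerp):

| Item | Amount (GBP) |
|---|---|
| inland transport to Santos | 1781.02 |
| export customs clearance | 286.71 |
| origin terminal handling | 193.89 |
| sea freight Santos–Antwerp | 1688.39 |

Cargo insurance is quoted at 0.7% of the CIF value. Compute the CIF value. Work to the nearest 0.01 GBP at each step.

Let C be the CIF value. C = EXW price + pre-shipment costs + freight + 0.7% × C
C − 0.7% × C = 141978.14 + 1781.02 + 286.71 + 193.89 + 1688.39
0.993 × C = 145928.15
C = 145928.15 / 0.993 = 146956.85
Insurance premium = 0.7% × 146956.85 = 1028.70

CIF value: GBP 146956.85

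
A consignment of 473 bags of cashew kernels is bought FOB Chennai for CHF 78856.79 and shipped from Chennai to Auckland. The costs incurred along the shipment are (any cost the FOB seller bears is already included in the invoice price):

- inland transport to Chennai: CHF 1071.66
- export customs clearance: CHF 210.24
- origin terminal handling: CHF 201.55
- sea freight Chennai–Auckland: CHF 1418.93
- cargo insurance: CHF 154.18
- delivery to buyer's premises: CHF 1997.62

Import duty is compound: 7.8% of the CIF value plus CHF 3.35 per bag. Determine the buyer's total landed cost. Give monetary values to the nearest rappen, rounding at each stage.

FOB: the seller bears costs until goods are on board at the origin port; the buyer bears freight, insurance and all costs thereafter.
Already in the invoice (seller's account under FOB): inland to port, export clearance, origin terminal — exclude.
CIF value = FOB price + freight + insurance = 78856.79 + 1418.93 + 154.18 = 80429.90
Ad valorem component: 80429.90 × 7.8% = 6273.53
Specific component: 473 × 3.35 = 1584.55
Import duty = 6273.53 + 1584.55 = 7858.08
Buyer bears: freight 1418.93 + insurance 154.18 + delivery 1997.62 + duty 7858.08 = 11428.81
Landed cost = invoice 78856.79 + 11428.81 = 90285.60

Total landed cost: CHF 90285.60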